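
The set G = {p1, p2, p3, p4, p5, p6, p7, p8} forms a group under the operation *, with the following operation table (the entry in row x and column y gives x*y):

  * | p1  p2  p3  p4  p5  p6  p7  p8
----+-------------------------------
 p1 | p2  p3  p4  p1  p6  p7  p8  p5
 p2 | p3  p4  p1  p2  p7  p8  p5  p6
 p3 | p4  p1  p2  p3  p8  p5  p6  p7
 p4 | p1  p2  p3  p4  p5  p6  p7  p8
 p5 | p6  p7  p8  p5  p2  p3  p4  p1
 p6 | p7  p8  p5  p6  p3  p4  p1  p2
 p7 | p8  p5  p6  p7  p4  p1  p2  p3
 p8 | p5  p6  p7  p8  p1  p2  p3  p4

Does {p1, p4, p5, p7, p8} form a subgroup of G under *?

No

p1*p1 = p2, which is not in {p1, p4, p5, p7, p8}.
The subset is not closed under *, so it is not a subgroup.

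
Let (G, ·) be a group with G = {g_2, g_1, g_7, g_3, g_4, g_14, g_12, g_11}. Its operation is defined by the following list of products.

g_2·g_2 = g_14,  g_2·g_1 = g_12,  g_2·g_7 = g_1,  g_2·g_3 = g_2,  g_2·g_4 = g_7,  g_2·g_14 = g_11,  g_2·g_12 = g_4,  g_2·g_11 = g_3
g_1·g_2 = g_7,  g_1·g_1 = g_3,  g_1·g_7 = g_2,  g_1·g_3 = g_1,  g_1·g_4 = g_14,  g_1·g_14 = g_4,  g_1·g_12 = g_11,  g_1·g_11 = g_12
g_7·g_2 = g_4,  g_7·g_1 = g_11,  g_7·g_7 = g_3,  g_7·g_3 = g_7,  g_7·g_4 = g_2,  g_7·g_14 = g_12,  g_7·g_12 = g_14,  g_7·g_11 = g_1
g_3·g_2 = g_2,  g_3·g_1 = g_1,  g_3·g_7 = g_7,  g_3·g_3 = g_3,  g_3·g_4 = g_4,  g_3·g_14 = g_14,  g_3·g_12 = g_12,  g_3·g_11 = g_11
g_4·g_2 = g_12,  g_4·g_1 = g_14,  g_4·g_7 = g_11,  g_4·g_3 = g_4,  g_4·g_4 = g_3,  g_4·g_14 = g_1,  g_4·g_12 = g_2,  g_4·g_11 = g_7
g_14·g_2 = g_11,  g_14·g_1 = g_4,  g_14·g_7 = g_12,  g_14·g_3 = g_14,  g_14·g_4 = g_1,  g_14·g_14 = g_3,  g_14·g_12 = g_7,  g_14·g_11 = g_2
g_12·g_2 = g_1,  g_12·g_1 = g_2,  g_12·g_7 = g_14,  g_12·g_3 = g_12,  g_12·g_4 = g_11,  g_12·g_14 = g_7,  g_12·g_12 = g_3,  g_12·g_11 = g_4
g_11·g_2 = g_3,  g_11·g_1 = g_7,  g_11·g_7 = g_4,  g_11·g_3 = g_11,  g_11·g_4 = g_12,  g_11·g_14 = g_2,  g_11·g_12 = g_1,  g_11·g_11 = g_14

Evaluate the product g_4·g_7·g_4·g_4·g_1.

g_7

g_4·g_7 = g_11
g_11·g_4 = g_12
g_12·g_4 = g_11
g_11·g_1 = g_7
(Structurally, G here is isomorphic to the dihedral group D_4.)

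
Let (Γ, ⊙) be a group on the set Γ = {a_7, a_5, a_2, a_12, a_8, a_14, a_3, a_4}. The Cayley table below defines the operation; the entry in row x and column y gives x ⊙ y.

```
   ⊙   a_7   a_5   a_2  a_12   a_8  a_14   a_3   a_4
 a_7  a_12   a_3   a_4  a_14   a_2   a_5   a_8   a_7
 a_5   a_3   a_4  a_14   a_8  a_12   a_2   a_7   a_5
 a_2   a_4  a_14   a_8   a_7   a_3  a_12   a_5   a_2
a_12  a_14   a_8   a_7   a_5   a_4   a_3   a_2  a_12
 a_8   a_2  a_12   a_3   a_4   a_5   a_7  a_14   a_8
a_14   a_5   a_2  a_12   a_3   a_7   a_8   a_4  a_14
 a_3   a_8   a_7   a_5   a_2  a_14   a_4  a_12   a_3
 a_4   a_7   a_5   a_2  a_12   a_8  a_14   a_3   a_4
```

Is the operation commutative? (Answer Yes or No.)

Check whether the table is symmetric across its main diagonal.
Every entry (row x, col y) equals the entry (row y, col x), so Γ is abelian.

Yes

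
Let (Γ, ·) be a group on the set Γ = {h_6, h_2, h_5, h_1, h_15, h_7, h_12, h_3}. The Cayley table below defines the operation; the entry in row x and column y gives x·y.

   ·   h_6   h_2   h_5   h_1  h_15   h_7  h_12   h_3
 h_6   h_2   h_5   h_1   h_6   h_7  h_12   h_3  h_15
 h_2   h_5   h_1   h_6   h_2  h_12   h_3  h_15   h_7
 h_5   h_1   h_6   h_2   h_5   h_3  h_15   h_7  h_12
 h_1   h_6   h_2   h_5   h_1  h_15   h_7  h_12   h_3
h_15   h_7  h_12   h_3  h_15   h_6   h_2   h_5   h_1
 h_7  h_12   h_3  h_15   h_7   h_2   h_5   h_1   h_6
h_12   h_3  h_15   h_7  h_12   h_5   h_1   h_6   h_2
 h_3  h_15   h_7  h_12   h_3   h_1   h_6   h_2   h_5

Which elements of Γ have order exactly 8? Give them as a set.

{h_12, h_15, h_3, h_7}

Identity is h_1. Compute the order of each non-identity element by repeated multiplication:
  h_6: h_6 → h_2 → h_5 → h_1  (order 4)
  h_2: h_2 → h_1  (order 2)
  h_5: h_5 → h_2 → h_6 → h_1  (order 4)
  h_15: h_15 → h_6 → h_7 → h_2 → h_12 → h_5 → h_3 → h_1  (order 8)
  h_7: h_7 → h_5 → h_15 → h_2 → h_3 → h_6 → h_12 → h_1  (order 8)
  h_12: h_12 → h_6 → h_3 → h_2 → h_15 → h_5 → h_7 → h_1  (order 8)
  h_3: h_3 → h_5 → h_12 → h_2 → h_7 → h_6 → h_15 → h_1  (order 8)
Elements of order 8: {h_12, h_15, h_3, h_7}.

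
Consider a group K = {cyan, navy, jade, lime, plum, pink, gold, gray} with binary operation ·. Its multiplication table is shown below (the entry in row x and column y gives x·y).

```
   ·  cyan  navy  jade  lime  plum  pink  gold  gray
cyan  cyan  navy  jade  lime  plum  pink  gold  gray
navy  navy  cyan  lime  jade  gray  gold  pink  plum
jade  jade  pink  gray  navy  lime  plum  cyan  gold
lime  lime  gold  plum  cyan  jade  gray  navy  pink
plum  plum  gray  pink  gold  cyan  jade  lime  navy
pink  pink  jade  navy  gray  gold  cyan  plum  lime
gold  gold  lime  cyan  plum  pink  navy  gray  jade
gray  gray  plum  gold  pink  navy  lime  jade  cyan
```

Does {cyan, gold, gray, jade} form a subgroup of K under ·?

Yes

{cyan, gold, gray, jade} contains the identity cyan.
Checking products: every product of two elements of {cyan, gold, gray, jade} (read from the table) lies in {cyan, gold, gray, jade}, so the set is closed.
In a finite group, a nonempty closed subset is a subgroup. So {cyan, gold, gray, jade} ≤ K.
(Structurally, K here is isomorphic to the dihedral group D_4.)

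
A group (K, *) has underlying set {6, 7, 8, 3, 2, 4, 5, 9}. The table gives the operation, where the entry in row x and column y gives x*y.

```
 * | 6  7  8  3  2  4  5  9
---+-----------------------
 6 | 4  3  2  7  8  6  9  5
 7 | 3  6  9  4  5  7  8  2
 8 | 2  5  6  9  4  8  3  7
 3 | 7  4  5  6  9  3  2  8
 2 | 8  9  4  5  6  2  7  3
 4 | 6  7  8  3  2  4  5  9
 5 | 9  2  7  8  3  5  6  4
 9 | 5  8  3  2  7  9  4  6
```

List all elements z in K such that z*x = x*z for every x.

An element z is central iff its row equals its column in the table.
For 9: 9*2 = 7 ≠ 3 = 2*9, so 9 ∉ Z.
Checking each element this way leaves Z(K) = {4, 6}.

{4, 6}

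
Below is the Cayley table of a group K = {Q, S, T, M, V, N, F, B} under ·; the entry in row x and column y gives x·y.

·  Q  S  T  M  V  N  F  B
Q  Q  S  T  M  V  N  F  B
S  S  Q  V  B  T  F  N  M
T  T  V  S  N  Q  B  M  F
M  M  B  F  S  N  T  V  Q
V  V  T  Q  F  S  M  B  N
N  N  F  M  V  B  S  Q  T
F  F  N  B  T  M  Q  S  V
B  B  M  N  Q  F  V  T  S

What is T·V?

Q

Read row T, column V: T·V = Q.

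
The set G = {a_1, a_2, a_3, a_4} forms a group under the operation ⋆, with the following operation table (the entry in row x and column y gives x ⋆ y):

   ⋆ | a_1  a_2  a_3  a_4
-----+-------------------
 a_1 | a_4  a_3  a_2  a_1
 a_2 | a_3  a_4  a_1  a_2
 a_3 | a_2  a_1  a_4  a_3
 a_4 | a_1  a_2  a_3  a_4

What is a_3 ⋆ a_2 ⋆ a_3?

a_2

a_3 ⋆ a_2 = a_1
a_1 ⋆ a_3 = a_2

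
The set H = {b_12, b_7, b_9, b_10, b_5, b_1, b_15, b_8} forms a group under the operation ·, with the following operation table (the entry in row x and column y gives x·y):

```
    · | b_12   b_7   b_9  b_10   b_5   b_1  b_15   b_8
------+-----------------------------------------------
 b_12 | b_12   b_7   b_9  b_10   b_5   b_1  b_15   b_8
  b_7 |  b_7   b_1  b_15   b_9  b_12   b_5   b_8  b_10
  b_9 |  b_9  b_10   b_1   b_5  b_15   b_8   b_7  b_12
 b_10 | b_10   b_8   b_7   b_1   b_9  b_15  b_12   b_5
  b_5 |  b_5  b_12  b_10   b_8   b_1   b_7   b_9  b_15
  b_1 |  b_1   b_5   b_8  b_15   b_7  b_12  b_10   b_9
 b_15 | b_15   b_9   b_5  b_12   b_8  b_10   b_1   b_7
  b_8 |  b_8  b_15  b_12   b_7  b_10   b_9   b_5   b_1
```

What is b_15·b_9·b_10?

b_15·b_9 = b_5
b_5·b_10 = b_8

b_8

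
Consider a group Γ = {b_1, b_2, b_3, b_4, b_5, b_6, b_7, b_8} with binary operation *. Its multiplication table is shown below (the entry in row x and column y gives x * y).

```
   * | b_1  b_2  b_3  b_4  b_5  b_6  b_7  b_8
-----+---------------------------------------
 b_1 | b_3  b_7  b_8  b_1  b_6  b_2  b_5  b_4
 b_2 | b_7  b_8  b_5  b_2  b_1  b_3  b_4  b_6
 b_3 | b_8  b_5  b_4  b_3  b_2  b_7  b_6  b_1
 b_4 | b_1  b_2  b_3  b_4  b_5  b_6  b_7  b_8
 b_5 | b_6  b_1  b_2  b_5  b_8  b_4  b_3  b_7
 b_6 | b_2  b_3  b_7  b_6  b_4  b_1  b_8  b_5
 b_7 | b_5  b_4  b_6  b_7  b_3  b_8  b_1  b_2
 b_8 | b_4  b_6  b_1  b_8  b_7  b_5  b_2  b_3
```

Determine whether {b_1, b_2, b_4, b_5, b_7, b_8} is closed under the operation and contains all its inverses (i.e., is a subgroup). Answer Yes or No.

No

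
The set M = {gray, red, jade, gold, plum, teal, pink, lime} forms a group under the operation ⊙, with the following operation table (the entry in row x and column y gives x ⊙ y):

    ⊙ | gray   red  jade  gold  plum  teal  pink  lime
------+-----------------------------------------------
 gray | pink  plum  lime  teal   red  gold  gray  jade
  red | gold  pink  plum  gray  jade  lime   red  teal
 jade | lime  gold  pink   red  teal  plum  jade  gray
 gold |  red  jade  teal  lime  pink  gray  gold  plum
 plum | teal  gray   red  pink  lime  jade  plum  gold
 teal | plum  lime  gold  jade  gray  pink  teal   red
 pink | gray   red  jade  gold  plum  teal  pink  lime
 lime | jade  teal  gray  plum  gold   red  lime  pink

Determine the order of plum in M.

The identity element is pink (its row matches the header).
plum^1 = plum
plum^2 = plum ⊙ plum = lime
plum^3 = lime ⊙ plum = gold
plum^4 = gold ⊙ plum = pink
The first power of plum equal to the identity is plum^4, so ord(plum) = 4.

4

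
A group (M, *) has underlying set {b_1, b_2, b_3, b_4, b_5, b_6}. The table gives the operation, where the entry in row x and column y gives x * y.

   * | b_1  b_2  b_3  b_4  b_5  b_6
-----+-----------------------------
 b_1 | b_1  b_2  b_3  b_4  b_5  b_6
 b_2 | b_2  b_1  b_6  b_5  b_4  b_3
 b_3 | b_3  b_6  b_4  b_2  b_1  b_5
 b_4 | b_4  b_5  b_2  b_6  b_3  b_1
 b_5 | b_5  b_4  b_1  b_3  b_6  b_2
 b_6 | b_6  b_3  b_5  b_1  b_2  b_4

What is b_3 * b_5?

Read row b_3, column b_5: b_3 * b_5 = b_1.
(Structurally, M here is isomorphic to the cyclic group Z_6.)

b_1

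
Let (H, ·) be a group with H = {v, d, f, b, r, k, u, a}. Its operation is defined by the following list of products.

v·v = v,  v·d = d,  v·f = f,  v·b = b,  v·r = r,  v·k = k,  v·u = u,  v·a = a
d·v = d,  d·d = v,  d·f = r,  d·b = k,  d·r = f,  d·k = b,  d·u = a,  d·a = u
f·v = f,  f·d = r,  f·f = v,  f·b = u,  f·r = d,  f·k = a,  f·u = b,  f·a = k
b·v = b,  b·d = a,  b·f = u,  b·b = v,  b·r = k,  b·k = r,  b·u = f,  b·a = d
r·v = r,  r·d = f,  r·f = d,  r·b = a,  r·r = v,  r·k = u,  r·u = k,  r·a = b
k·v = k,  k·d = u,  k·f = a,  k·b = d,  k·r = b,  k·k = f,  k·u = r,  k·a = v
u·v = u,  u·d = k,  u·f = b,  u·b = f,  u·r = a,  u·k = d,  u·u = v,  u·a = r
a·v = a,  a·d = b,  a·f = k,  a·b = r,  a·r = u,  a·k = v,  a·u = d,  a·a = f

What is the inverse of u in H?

First locate the identity: row v matches the header, so v is the identity.
Scan row u for v: u·u = v. Hence u^(-1) = u.

u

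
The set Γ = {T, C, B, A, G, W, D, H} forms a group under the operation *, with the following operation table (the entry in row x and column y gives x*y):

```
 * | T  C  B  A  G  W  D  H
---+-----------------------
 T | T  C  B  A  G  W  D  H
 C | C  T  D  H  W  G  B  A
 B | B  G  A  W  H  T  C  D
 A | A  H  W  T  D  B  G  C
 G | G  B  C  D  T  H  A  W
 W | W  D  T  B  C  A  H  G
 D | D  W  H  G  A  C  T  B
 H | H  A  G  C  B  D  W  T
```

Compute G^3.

G^1 = G
G^2 = G*G = T
G^3 = T*G = G

G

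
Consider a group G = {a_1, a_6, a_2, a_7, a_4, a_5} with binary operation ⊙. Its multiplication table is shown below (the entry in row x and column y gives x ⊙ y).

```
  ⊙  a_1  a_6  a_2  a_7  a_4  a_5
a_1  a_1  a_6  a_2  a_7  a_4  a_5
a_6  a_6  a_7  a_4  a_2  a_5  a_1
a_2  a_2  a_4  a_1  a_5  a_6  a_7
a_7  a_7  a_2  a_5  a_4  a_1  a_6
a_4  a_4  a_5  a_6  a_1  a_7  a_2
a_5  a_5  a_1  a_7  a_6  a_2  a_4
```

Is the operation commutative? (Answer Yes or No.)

Yes

Check whether the table is symmetric across its main diagonal.
Every entry (row x, col y) equals the entry (row y, col x), so G is abelian.
(In fact G ≅ the cyclic group Z_6.)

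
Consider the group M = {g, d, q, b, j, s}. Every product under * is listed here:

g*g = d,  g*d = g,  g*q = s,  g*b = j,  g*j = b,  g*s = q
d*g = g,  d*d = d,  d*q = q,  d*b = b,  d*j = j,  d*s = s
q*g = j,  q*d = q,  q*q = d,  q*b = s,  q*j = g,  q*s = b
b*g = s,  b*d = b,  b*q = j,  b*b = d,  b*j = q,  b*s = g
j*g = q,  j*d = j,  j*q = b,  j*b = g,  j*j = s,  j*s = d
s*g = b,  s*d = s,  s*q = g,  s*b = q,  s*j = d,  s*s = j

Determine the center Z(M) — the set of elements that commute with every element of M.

An element z is central iff its row equals its column in the table.
For j: j * b = g ≠ q = b * j, so j ∉ Z.
Checking each element this way leaves Z(M) = {d}.

{d}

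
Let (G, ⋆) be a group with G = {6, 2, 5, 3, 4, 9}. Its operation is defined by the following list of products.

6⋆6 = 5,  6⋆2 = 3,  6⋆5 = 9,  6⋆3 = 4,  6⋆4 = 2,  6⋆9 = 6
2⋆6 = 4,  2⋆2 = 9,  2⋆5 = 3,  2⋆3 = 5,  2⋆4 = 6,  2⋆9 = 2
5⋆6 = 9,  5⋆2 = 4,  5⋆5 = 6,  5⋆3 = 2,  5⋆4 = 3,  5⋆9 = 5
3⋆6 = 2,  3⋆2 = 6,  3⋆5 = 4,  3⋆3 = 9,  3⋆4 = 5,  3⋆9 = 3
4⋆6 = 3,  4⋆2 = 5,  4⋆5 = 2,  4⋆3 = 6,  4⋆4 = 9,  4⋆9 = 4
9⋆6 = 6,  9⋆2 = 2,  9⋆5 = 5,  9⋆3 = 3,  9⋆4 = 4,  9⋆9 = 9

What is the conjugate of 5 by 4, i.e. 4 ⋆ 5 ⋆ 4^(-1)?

The identity is 9. In row 4, the entry 9 sits in column 4, so 4^(-1) = 4.
4 ⋆ 5 = 2
2 ⋆ 4 = 6
(Structurally, G here is isomorphic to the symmetric group S_3.)

6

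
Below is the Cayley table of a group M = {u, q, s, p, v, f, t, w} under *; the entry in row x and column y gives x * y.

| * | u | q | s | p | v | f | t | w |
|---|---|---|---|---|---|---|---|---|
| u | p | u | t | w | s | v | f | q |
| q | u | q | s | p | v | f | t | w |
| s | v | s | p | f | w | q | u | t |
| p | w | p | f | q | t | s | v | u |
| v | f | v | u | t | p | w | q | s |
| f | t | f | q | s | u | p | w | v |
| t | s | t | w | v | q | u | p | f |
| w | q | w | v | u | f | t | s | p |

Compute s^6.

s^1 = s
s^2 = s * s = p
s^3 = p * s = f
s^4 = f * s = q
s^5 = q * s = s
s^6 = s * s = p

p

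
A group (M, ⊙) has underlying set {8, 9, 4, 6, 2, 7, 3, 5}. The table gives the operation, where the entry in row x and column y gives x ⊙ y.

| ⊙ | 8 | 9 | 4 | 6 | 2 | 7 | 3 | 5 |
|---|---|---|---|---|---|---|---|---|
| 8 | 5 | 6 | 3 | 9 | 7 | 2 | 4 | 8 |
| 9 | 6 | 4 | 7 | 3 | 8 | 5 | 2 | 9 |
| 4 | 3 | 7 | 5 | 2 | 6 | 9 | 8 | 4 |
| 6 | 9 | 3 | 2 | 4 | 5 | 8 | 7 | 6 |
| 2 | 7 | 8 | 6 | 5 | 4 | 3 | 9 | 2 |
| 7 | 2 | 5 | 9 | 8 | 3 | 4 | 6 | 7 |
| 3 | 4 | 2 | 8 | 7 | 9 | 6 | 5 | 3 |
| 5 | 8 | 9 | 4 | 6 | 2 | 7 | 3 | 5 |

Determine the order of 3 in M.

The identity element is 5 (its row matches the header).
3^1 = 3
3^2 = 3 ⊙ 3 = 5
The first power of 3 equal to the identity is 3^2, so ord(3) = 2.

2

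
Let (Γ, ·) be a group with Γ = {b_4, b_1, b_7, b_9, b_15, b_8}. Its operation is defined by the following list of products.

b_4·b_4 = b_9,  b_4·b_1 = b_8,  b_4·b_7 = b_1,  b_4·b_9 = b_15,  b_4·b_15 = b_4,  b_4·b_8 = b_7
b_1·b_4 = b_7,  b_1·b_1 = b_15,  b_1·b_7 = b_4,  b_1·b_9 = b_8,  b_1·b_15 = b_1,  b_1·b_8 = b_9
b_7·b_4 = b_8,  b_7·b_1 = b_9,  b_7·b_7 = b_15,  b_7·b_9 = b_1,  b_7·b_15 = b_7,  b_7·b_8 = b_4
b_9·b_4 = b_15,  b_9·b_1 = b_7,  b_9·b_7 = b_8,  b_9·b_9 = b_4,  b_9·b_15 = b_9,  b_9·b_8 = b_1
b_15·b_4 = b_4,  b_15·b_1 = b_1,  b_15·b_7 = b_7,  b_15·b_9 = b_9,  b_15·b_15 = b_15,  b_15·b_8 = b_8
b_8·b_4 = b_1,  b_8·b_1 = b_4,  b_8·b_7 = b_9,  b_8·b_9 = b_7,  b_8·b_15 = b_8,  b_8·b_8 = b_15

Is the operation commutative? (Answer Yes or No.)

b_4·b_1 = b_8 but b_1·b_4 = b_7.
Since b_4 and b_1 do not commute, Γ is not abelian.

No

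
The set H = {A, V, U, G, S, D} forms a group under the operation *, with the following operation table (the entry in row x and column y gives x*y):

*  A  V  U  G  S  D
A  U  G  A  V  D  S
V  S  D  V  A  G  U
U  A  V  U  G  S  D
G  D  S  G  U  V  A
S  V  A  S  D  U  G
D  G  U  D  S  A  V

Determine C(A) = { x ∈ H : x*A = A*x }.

Compare row A with column A entry by entry.
D*A = G but A*D = S, so D does not.
Collecting the elements that commute with A: C(A) = {A, U}.

{A, U}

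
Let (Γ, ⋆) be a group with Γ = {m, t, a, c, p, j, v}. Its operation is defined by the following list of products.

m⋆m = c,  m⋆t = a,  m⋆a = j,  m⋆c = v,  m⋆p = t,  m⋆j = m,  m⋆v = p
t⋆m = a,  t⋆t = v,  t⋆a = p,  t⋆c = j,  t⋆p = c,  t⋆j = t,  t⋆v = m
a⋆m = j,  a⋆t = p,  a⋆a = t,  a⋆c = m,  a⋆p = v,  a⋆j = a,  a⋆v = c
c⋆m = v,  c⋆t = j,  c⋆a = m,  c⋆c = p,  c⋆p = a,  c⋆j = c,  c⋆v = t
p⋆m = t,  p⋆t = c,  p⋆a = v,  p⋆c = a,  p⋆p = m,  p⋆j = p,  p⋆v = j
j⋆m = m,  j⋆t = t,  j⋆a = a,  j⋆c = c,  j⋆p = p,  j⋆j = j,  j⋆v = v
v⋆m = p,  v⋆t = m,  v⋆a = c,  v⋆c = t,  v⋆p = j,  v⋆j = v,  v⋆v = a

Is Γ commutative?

Check whether the table is symmetric across its main diagonal.
Every entry (row x, col y) equals the entry (row y, col x), so Γ is abelian.

Yes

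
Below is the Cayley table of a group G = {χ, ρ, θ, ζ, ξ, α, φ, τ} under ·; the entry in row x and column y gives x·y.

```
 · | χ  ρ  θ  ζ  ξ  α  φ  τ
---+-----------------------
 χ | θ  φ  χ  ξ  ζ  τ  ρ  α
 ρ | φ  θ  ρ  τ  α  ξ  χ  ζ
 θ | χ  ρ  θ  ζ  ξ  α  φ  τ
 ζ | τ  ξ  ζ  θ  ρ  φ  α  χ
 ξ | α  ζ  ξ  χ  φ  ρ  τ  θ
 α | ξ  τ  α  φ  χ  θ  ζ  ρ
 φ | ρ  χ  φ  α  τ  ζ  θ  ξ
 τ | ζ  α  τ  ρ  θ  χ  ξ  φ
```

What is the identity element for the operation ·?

The identity e satisfies e·x = x for all x, so its row in the table reproduces the column headers.
Row θ reads: χ, ρ, θ, ζ, ξ, α, φ, τ — exactly the header order. So θ is the identity.
(Structurally, G here is isomorphic to the dihedral group D_4.)

θ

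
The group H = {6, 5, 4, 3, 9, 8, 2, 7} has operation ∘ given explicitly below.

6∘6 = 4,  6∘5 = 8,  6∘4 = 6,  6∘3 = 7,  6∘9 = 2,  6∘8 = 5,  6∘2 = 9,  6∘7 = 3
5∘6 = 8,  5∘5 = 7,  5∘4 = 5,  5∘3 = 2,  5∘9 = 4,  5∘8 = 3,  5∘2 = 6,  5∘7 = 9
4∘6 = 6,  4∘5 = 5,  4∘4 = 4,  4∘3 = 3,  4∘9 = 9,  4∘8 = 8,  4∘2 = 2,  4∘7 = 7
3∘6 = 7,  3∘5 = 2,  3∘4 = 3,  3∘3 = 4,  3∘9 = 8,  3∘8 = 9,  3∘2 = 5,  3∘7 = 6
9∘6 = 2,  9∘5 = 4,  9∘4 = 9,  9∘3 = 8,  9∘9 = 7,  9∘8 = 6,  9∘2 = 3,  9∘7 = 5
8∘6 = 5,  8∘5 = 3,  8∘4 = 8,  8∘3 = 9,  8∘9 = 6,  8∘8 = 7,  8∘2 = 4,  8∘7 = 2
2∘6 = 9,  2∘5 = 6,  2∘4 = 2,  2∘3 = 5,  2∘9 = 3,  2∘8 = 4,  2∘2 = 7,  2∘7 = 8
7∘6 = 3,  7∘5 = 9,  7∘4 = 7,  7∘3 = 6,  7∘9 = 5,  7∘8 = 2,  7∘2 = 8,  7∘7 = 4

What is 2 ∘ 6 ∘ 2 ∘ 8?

9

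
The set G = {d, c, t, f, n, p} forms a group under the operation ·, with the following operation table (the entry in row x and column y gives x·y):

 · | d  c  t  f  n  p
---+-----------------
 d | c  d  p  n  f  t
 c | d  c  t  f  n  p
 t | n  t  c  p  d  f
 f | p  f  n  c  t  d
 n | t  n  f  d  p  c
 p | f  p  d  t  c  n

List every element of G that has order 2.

{d, f, t}

Identity is c. Compute the order of each non-identity element by repeated multiplication:
  d: d → c  (order 2)
  t: t → c  (order 2)
  f: f → c  (order 2)
  n: n → p → c  (order 3)
  p: p → n → c  (order 3)
Elements of order 2: {d, f, t}.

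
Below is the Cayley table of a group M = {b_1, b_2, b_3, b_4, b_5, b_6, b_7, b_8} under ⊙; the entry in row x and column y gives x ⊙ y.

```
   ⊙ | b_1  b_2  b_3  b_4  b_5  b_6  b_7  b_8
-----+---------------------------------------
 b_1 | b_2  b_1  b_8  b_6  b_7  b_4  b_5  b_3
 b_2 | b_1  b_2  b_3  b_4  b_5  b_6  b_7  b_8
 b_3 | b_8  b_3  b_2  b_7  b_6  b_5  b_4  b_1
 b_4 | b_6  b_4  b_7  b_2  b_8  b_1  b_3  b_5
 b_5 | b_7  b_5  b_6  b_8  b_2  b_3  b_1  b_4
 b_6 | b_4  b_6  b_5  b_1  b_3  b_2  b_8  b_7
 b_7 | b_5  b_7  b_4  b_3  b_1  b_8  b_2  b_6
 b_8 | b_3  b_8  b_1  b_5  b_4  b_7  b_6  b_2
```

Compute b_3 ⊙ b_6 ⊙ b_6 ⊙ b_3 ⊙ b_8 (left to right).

b_8

b_3 ⊙ b_6 = b_5
b_5 ⊙ b_6 = b_3
b_3 ⊙ b_3 = b_2
b_2 ⊙ b_8 = b_8
(Structurally, M here is isomorphic to the elementary abelian group (Z_2)^3.)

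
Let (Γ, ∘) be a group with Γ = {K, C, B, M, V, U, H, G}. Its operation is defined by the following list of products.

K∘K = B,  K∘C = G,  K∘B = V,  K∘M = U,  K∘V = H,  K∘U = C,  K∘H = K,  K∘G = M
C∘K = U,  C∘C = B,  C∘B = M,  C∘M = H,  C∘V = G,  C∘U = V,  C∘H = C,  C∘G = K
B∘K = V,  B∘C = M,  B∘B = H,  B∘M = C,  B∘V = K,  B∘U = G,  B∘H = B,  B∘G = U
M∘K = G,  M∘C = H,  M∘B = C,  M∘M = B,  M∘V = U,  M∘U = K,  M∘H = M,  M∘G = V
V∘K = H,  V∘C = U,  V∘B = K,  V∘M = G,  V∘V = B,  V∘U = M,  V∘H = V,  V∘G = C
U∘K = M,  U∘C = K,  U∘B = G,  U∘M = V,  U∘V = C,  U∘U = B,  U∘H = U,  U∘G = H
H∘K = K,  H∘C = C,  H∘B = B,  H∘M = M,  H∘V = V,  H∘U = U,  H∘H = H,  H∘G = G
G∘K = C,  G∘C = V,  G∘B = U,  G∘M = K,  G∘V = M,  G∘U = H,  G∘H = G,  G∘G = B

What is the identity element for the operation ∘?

H

The identity e satisfies e ∘ x = x for all x, so its row in the table reproduces the column headers.
Row H reads: K, C, B, M, V, U, H, G — exactly the header order. So H is the identity.
(Structurally, Γ here is isomorphic to the quaternion group Q_8.)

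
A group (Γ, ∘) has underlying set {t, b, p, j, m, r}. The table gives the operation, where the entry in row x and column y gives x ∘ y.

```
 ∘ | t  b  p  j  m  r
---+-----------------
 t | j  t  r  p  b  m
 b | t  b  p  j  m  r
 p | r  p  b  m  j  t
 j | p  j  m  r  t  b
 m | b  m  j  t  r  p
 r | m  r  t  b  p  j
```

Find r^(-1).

j

First locate the identity: row b matches the header, so b is the identity.
Scan row r for b: r ∘ j = b. Hence r^(-1) = j.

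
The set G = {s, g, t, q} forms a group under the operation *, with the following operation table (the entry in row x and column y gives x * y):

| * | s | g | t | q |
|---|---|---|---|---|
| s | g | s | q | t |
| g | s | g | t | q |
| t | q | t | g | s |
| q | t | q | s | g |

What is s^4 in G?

g

s^1 = s
s^2 = s * s = g
s^3 = g * s = s
s^4 = s * s = g
(Structurally, G here is isomorphic to the Klein four-group V_4.)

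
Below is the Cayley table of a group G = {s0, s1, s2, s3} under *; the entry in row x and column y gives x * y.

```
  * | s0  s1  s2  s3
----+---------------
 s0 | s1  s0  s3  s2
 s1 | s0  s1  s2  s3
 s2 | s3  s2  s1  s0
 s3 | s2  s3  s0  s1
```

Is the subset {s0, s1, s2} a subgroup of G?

s2 * s0 = s3, which is not in {s0, s1, s2}.
The subset is not closed under *, so it is not a subgroup.
(Structurally, G here is isomorphic to the Klein four-group V_4.)

No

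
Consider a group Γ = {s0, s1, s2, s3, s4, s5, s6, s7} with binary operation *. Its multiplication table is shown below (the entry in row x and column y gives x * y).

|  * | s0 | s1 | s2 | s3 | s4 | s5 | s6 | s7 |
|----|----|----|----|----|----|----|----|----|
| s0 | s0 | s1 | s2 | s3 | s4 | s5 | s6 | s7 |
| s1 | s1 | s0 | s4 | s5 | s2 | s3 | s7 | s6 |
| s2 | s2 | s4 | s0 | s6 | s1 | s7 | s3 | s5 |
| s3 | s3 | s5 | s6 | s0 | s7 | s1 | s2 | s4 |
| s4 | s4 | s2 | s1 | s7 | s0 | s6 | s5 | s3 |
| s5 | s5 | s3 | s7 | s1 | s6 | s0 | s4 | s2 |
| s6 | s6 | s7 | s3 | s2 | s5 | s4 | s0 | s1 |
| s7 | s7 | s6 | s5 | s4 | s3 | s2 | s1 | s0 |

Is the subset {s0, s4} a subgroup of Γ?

Yes

{s0, s4} contains the identity s0.
Checking products: every product of two elements of {s0, s4} (read from the table) lies in {s0, s4}, so the set is closed.
In a finite group, a nonempty closed subset is a subgroup. So {s0, s4} ≤ Γ.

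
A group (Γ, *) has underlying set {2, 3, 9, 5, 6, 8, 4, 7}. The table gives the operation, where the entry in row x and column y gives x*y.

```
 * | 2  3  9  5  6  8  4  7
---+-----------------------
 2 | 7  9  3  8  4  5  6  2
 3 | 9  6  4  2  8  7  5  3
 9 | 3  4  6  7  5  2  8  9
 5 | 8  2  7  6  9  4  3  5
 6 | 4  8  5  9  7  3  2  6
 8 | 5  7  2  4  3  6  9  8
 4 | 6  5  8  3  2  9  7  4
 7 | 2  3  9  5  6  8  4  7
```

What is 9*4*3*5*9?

9*4 = 8
8*3 = 7
7*5 = 5
5*9 = 7

7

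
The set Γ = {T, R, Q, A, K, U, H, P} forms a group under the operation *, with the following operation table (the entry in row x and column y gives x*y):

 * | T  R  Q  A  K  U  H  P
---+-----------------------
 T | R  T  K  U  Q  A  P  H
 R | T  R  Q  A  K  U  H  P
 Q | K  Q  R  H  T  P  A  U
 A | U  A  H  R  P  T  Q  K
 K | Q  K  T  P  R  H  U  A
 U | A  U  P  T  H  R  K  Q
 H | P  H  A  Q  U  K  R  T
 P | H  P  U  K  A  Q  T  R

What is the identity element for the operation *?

The identity e satisfies e*x = x for all x, so its row in the table reproduces the column headers.
Row R reads: T, R, Q, A, K, U, H, P — exactly the header order. So R is the identity.

R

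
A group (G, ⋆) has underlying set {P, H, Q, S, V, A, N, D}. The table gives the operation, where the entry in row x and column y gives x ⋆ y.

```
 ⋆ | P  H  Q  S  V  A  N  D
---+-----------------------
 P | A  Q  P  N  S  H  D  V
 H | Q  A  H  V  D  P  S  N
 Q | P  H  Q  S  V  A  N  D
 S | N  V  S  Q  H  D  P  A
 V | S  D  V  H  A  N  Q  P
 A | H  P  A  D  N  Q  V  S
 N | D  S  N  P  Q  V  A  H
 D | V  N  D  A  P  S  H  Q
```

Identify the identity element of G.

Q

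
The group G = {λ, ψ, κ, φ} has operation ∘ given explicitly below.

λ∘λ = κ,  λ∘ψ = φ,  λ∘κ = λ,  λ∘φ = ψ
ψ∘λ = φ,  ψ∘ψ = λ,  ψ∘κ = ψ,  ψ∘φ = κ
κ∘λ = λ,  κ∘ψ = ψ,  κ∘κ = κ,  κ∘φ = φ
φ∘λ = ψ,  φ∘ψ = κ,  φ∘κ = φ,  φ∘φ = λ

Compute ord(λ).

The identity element is κ (its row matches the header).
λ^1 = λ
λ^2 = λ ∘ λ = κ
The first power of λ equal to the identity is λ^2, so ord(λ) = 2.
(Structurally, G here is isomorphic to the cyclic group Z_4.)

2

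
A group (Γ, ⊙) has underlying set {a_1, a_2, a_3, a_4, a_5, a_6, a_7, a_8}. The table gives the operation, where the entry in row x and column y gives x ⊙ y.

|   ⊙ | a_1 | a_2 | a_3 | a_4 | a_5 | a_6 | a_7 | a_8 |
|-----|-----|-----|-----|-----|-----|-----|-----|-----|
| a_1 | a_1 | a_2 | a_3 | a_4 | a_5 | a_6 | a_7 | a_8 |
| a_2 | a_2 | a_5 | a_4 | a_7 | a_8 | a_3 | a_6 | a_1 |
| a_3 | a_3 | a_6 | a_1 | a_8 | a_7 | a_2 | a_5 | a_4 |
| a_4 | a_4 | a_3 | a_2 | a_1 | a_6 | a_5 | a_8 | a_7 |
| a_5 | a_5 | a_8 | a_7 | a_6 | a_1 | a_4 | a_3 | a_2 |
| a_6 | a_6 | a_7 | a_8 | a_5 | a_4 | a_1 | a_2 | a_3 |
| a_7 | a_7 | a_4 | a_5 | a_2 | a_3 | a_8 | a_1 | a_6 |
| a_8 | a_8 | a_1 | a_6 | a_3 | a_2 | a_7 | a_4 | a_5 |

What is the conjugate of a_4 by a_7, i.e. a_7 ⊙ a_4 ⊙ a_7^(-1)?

a_6

The identity is a_1. In row a_7, the entry a_1 sits in column a_7, so a_7^(-1) = a_7.
a_7 ⊙ a_4 = a_2
a_2 ⊙ a_7 = a_6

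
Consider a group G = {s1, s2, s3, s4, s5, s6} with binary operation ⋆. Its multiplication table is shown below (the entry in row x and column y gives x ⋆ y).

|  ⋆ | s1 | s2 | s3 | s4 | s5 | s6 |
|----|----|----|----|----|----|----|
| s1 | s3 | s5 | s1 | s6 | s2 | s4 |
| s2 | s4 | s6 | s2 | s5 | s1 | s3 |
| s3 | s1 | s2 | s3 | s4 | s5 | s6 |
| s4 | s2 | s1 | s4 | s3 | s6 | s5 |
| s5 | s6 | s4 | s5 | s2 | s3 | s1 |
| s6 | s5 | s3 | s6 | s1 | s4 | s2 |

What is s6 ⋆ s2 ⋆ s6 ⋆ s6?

s2

s6 ⋆ s2 = s3
s3 ⋆ s6 = s6
s6 ⋆ s6 = s2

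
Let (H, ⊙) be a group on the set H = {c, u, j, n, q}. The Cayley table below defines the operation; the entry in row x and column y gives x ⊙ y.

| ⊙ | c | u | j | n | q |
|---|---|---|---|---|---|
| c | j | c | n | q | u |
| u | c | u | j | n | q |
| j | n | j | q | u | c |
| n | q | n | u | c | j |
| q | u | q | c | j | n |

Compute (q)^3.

j

q^1 = q
q^2 = q ⊙ q = n
q^3 = n ⊙ q = j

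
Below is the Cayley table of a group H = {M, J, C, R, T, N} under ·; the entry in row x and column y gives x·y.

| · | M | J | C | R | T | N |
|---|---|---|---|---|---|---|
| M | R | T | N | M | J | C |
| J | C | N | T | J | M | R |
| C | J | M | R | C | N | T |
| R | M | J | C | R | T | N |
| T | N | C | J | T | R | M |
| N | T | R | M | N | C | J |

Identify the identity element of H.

The identity e satisfies e·x = x for all x, so its row in the table reproduces the column headers.
Row R reads: M, J, C, R, T, N — exactly the header order. So R is the identity.

R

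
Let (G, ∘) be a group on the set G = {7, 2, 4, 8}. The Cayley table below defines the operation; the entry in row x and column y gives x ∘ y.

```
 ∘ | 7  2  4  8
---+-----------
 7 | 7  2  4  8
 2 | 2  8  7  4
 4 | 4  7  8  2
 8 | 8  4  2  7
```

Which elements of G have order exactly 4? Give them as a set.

{2, 4}

Identity is 7. Compute the order of each non-identity element by repeated multiplication:
  2: 2 → 8 → 4 → 7  (order 4)
  4: 4 → 8 → 2 → 7  (order 4)
  8: 8 → 7  (order 2)
Elements of order 4: {2, 4}.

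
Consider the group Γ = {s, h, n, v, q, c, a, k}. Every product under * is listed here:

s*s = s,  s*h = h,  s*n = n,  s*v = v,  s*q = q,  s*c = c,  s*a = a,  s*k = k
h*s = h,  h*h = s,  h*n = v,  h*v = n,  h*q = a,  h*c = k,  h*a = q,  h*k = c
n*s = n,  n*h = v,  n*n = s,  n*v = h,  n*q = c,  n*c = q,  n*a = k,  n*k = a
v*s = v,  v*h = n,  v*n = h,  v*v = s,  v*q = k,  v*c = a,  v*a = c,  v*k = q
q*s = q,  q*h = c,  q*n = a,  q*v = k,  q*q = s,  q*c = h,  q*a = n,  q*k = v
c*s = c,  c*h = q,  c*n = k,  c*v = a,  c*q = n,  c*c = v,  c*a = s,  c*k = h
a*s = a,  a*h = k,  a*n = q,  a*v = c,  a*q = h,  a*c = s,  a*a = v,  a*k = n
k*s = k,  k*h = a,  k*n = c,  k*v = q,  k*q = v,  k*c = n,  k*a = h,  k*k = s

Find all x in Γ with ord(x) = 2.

{h, k, n, q, v}

Identity is s. Compute the order of each non-identity element by repeated multiplication:
  h: h → s  (order 2)
  n: n → s  (order 2)
  v: v → s  (order 2)
  q: q → s  (order 2)
  c: c → v → a → s  (order 4)
  a: a → v → c → s  (order 4)
  k: k → s  (order 2)
Elements of order 2: {h, k, n, q, v}.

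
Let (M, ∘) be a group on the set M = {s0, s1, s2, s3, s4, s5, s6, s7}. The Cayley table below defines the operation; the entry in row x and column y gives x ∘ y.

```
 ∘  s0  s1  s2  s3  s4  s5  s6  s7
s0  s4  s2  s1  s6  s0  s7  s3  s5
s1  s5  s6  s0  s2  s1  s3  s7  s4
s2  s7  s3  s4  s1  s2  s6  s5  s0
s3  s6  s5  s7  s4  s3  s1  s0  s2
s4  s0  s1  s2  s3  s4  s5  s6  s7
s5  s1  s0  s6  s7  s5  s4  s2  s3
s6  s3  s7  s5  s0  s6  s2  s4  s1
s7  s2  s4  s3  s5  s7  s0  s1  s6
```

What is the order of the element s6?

2

The identity element is s4 (its row matches the header).
s6^1 = s6
s6^2 = s6 ∘ s6 = s4
The first power of s6 equal to the identity is s6^2, so ord(s6) = 2.
(Structurally, M here is isomorphic to the dihedral group D_4.)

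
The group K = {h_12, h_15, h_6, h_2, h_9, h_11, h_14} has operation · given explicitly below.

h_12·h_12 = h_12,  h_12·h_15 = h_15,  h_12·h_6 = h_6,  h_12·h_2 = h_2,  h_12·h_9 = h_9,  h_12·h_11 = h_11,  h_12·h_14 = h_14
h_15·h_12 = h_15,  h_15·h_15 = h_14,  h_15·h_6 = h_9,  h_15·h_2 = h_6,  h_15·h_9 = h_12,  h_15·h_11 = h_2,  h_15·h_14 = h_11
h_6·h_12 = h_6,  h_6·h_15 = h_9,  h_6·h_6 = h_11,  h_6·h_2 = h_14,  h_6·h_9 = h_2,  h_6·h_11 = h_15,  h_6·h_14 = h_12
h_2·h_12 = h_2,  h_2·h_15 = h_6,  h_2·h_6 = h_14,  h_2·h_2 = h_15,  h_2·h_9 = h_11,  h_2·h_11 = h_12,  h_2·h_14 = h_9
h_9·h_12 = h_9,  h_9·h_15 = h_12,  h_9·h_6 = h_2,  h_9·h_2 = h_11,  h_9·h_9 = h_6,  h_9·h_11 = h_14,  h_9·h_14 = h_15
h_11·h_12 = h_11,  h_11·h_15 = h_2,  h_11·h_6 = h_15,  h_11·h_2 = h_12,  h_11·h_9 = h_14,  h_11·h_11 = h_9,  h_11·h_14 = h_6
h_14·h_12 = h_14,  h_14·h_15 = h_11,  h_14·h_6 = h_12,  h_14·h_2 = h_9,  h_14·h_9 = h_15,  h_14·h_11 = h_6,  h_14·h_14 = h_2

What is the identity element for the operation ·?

h_12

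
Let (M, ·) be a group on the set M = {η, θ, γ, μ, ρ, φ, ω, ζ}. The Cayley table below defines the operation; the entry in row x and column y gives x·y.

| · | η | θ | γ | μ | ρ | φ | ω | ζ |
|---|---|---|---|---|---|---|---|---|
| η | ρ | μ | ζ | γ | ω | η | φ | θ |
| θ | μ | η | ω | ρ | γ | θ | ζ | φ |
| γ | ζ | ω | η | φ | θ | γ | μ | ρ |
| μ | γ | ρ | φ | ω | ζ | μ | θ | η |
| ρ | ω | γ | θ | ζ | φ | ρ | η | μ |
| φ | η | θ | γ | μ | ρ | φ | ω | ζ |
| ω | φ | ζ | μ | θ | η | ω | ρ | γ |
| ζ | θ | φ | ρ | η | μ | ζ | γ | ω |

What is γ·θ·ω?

γ·θ = ω
ω·ω = ρ
(Structurally, M here is isomorphic to the cyclic group Z_8.)

ρ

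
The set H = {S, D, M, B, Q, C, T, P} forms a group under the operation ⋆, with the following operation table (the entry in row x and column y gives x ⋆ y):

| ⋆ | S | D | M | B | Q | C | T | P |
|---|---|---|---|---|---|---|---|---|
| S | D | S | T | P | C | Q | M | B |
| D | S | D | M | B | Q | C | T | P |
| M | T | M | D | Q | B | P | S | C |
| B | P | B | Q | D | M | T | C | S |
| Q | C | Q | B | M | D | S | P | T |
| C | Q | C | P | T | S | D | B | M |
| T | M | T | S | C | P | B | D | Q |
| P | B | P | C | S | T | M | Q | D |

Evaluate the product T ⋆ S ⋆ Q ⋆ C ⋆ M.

T ⋆ S = M
M ⋆ Q = B
B ⋆ C = T
T ⋆ M = S

S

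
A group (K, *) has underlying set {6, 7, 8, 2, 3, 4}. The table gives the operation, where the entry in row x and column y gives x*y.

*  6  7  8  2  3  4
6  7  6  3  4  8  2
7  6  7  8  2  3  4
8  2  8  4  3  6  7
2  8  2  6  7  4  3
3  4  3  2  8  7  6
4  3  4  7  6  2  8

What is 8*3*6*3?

8*3 = 6
6*6 = 7
7*3 = 3

3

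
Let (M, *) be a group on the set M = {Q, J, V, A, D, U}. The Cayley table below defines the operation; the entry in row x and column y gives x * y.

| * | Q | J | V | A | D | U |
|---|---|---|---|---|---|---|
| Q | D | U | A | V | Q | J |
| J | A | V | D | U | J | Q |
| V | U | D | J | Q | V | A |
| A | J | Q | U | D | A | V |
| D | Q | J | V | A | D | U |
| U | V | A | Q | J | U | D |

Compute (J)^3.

J^1 = J
J^2 = J * J = V
J^3 = V * J = D

D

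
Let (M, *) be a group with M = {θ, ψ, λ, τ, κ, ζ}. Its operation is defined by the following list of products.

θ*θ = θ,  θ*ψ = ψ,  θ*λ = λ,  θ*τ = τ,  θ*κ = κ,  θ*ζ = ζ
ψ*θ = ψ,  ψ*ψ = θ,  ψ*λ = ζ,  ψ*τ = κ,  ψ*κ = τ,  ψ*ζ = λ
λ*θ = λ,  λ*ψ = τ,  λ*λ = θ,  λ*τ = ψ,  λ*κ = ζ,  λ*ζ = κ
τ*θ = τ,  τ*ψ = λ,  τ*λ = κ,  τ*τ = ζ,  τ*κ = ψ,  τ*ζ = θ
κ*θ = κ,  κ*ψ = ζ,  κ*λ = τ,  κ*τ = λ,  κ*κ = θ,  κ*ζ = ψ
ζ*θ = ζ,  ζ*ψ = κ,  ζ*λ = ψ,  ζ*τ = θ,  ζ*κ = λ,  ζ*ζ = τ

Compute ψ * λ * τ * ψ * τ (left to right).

ψ * λ = ζ
ζ * τ = θ
θ * ψ = ψ
ψ * τ = κ
(Structurally, M here is isomorphic to the symmetric group S_3.)

κ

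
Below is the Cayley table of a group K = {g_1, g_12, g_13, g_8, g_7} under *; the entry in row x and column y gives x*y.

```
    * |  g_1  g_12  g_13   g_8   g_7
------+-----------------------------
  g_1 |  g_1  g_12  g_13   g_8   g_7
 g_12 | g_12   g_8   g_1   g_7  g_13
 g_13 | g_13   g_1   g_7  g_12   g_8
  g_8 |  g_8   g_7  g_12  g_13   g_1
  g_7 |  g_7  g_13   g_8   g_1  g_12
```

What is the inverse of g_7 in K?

g_8

First locate the identity: row g_1 matches the header, so g_1 is the identity.
Scan row g_7 for g_1: g_7*g_8 = g_1. Hence g_7^(-1) = g_8.
(Structurally, K here is isomorphic to the cyclic group Z_5.)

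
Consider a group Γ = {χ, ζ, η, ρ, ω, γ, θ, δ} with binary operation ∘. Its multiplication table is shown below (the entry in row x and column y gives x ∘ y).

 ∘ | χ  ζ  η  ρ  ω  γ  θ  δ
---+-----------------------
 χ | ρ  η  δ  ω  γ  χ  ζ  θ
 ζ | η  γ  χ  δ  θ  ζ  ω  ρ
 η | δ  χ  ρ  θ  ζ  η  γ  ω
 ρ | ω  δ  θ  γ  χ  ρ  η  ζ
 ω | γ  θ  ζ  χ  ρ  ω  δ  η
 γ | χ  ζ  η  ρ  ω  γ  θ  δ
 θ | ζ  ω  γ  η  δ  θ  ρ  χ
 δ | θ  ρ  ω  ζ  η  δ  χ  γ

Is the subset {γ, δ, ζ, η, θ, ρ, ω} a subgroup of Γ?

ω ∘ ρ = χ, which is not in {γ, δ, ζ, η, θ, ρ, ω}.
The subset is not closed under ∘, so it is not a subgroup.

No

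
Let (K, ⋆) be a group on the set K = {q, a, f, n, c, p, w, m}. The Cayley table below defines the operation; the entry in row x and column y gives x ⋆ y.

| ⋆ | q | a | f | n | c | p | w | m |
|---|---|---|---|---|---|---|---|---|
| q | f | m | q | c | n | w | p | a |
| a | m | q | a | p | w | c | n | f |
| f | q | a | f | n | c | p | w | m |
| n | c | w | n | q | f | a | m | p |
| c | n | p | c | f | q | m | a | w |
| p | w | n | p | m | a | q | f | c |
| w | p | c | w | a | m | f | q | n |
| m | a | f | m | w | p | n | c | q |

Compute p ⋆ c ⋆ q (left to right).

m

p ⋆ c = a
a ⋆ q = m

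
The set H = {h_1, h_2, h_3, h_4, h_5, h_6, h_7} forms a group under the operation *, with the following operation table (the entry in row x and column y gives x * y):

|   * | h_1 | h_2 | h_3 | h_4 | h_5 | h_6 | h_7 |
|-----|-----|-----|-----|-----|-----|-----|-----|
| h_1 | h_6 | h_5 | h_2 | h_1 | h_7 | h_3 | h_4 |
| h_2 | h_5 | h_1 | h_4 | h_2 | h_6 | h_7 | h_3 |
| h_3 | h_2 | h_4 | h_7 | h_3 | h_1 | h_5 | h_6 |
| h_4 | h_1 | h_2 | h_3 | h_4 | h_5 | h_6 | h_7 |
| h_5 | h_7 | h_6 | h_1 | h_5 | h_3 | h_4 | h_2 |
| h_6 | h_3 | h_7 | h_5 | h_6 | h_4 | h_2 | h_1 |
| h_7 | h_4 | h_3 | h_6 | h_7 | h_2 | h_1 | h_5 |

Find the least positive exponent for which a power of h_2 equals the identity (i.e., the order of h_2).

7

The identity element is h_4 (its row matches the header).
h_2^1 = h_2
h_2^2 = h_2 * h_2 = h_1
h_2^3 = h_1 * h_2 = h_5
h_2^4 = h_5 * h_2 = h_6
h_2^5 = h_6 * h_2 = h_7
h_2^6 = h_7 * h_2 = h_3
h_2^7 = h_3 * h_2 = h_4
The first power of h_2 equal to the identity is h_2^7, so ord(h_2) = 7.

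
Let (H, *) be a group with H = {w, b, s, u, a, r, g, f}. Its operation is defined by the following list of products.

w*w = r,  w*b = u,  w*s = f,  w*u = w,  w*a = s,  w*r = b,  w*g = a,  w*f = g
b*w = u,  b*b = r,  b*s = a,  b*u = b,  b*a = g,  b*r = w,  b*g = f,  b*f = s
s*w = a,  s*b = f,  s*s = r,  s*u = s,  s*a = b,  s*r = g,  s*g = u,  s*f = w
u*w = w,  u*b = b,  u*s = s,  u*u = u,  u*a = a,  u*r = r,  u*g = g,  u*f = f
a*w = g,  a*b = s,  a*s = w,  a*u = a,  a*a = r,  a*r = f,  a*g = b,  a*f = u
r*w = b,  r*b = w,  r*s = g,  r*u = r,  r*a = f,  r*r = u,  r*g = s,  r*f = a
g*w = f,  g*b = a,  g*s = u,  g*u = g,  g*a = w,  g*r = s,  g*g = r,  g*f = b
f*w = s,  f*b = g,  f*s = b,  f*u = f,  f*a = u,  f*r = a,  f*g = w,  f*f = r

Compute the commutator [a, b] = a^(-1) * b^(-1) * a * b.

r

Identity is u; from the table a^(-1) = f and b^(-1) = w.
f * w = s
s * a = b
b * b = r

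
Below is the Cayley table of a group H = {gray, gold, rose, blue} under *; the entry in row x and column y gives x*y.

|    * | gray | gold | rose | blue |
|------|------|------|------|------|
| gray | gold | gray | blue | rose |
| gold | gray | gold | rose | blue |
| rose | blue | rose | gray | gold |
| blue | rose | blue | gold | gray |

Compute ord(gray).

The identity element is gold (its row matches the header).
gray^1 = gray
gray^2 = gray*gray = gold
The first power of gray equal to the identity is gray^2, so ord(gray) = 2.

2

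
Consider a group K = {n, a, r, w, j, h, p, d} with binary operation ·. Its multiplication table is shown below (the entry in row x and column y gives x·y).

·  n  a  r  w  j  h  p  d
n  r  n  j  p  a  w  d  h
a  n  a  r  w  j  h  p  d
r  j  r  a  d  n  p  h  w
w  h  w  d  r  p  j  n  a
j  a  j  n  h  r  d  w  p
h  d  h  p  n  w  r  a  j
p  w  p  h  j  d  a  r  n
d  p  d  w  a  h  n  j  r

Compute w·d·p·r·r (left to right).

w·d = a
a·p = p
p·r = h
h·r = p

p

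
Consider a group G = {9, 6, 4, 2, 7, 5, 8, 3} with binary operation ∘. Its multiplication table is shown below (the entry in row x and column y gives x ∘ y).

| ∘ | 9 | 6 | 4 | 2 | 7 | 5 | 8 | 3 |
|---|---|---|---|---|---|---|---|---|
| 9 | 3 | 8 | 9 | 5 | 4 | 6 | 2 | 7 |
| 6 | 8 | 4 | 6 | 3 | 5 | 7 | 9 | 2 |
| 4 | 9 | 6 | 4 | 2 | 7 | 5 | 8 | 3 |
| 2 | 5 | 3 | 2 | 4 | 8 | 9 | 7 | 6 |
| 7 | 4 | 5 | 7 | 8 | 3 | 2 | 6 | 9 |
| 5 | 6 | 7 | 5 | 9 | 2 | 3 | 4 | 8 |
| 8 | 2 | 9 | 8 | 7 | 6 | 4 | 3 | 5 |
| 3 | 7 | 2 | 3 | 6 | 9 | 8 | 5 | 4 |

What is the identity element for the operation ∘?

4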